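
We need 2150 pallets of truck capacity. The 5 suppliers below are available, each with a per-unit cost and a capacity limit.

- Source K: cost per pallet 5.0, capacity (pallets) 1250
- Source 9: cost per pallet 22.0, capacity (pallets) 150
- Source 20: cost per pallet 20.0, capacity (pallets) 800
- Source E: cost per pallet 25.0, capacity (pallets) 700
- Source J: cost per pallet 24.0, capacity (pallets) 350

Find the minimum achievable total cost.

Cheapest first:
Source K (5.0): use full 1250 → 900 pallets to go.
Source 20 (20.0): use full 800 → 100 pallets to go.
Source 9 at 22.0: take 100 of its 150 → requirement met.
Source J, Source E: unused.
Cost = 1250×5.0 + 800×20.0 + 100×22.0 = 24450.

24450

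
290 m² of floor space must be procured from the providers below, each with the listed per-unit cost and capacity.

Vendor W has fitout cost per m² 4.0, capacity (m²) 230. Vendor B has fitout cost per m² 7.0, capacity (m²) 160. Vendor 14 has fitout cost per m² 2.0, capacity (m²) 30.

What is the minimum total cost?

Cheapest first:
Vendor 14 (2.0): use full 30 — 260 m² to go.
Take 230 from Vendor W at 4.0 — need 30 more.
Vendor B (7.0): take the remaining 30 — done.
Cost = 30×2.0 + 230×4.0 + 30×7.0 = 1190.

1190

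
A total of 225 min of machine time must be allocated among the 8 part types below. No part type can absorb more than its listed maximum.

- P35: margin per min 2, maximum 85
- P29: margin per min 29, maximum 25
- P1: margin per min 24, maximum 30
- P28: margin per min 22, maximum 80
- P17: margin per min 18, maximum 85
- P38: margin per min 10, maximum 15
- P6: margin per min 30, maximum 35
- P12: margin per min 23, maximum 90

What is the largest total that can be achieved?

Highest margin per min first: P6 30 > P29 29 > P1 24 > P12 23 > P28 22 > P17 18 > P38 10 > P35 2.
Give P6 35 to hit its cap of 35 → 190 left.
Give P29 25 to hit its cap of 25 → 165 left.
Give P1 30 to hit its cap of 30 → 135 left.
Give P12 90 to hit its cap of 90 → 45 left.
P28 has room for 80 but only 45 remain, so it gets 45.
Total = 29×25 + 24×30 + 22×45 + 30×35 + 23×90 = 5555.

5555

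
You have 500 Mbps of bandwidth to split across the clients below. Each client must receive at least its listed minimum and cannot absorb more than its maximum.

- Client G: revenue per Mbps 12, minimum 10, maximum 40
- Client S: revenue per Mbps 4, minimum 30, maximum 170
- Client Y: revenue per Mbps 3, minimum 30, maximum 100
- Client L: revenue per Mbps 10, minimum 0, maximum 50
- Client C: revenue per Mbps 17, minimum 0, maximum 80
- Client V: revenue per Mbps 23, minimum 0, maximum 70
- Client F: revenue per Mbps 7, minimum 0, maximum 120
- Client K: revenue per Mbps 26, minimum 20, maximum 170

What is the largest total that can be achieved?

8790

Meeting every minimum uses 10+30+30+0+0+0+0+20 = 90 Mbps, leaving 410.
Order the clients by revenue per Mbps: Client K 26 > Client V 23 > Client C 17 > Client G 12 > Client L 10 > Client F 7 > Client S 4 > Client Y 3.
Give Client K 150 more to hit its cap of 170 — 260 left.
Give Client V 70 more to hit its cap of 70 — 190 left.
Client C: +80 to 80 (cap) — 110 left.
Client G: +30 to 40 (cap) — 80 left.
Client L: +50 to 50 (cap) — 30 left.
Client F: +30 (room for 120) → 30. Pool exhausted.
Total = 12×40 + 4×30 + 3×30 + 10×50 + 17×80 + 23×70 + 7×30 + 26×170 = 8790.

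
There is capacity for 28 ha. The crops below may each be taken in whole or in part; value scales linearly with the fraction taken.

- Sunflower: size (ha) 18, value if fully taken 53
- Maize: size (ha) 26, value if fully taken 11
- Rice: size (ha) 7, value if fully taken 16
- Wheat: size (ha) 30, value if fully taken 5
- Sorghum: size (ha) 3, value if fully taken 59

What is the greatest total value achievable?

Sort by value density: Sorghum 59/3≈19.7, Sunflower 53/18≈2.94, Rice 16/7≈2.29, Maize 11/26≈0.423, Wheat 5/30≈0.167.
Take all of Sorghum (3 ha, value 59) ; 25 ha left.
Take all of Sunflower (18 ha, value 53) ; 7 ha left.
All 7 ha of Rice fit (value 16) ; 0 remain.
Total value = 128.

128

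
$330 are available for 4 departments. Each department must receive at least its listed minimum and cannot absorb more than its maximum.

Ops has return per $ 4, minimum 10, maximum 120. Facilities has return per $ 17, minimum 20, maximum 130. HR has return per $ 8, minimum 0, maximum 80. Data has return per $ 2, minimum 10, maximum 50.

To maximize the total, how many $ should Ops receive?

Meeting every minimum uses 10+20+0+10 = 40 $, leaving 290.
Rank by return per $: Facilities 17 > HR 8 > Ops 4 > Data 2.
Facilities takes 110 more to reach its cap of 130 → 180 left.
Give HR 80 more to hit its cap of 80 → 100 left.
Ops has room for 110 more but only 100 remain, so it gets 110.

110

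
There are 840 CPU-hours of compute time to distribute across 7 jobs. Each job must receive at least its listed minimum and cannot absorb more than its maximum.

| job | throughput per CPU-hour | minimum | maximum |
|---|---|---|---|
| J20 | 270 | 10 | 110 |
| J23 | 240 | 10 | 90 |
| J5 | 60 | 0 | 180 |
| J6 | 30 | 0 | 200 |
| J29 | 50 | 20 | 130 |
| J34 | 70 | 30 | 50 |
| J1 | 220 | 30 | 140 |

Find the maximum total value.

107100

Meeting every minimum uses 10+10+0+0+20+30+30 = 100 CPU-hours, leaving 740.
Highest throughput per CPU-hour first: J20 270 > J23 240 > J1 220 > J34 70 > J5 60 > J29 50 > J6 30.
Give J20 100 more to hit its cap of 110 — 640 left.
J23 takes 80 more to reach its cap of 90 — 560 left.
J1 takes 110 more to reach its cap of 140 — 450 left.
J34 takes 20 more to reach its cap of 50 — 430 left.
Give J5 180 more to hit its cap of 180 — 250 left.
J29: +110 to 130 (cap) — 140 left.
Only 140 left; J6 takes them to reach 140.
Total = 270×110 + 240×90 + 60×180 + 30×140 + 50×130 + 70×50 + 220×140 = 107100.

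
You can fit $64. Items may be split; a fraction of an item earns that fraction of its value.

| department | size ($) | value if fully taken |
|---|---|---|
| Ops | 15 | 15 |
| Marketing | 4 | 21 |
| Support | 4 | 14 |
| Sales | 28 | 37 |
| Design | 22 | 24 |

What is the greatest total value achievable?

102

Rank by value-to-size ratio: Marketing 21/4≈5.25, Support 14/4≈3.5, Sales 37/28≈1.32, Design 24/22≈1.09, Ops 15/15≈1.
All 4 $ of Marketing fit (value 21) ; 60 remain.
Support: take in full, 4 $ for value 14 ; 56 left.
All 28 $ of Sales fit (value 37) ; 28 remain.
All 22 $ of Design fit (value 24) ; 6 remain.
Fill the last 6 $ with part of Ops: 6/15 of it earns 6.
Total value = 102.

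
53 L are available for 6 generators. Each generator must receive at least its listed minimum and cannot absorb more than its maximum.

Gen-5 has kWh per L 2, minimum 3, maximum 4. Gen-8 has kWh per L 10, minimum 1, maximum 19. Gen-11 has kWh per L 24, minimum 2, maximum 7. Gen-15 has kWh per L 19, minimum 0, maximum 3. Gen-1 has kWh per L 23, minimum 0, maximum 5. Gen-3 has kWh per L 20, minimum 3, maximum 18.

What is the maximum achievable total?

876

Meeting every minimum uses 3+1+2+0+0+3 = 9 L, leaving 44.
Order the generators by kWh per L: Gen-11 24 > Gen-1 23 > Gen-3 20 > Gen-15 19 > Gen-8 10 > Gen-5 2.
Gen-11: +5 to 7 (cap) — 39 left.
Give Gen-1 5 more to hit its cap of 5 — 34 left.
Give Gen-3 15 more to hit its cap of 18 — 19 left.
Gen-15: +3 to 3 (cap) — 16 left.
Gen-8: +16 (room for 18) → 17. Pool exhausted.
Total = 2×3 + 10×17 + 24×7 + 19×3 + 23×5 + 20×18 = 876.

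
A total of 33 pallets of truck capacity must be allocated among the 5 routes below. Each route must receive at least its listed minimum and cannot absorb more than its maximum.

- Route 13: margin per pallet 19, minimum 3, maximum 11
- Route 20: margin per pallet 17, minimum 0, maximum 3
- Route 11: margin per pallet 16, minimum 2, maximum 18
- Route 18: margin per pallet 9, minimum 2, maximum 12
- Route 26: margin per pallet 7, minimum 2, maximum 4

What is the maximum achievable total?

Meeting every minimum uses 3+0+2+2+2 = 9 pallets, leaving 24.
Highest margin per pallet first: Route 13 19 > Route 20 17 > Route 11 16 > Route 18 9 > Route 26 7.
Route 13: +8 to 11 (cap) ; 16 left.
Route 20: +3 to 3 (cap) ; 13 left.
Route 11 has room for 16 more but only 13 remain, so it gets 15.
Total = 19×11 + 17×3 + 16×15 + 9×2 + 7×2 = 532.

532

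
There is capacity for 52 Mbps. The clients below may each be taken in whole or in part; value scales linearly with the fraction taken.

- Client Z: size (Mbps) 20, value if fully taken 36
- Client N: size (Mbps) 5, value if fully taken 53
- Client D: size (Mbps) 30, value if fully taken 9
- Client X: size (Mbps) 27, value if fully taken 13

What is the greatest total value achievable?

102

Rank by value-to-size ratio: Client N 53/5≈10.6, Client Z 36/20≈1.8, Client X 13/27≈0.481, Client D 9/30≈0.3.
Client N: take in full, 5 Mbps for value 53 — 47 left.
Client Z: take in full, 20 Mbps for value 36 — 27 left.
All 27 Mbps of Client X fit (value 13) — 0 remain.
Total value = 102.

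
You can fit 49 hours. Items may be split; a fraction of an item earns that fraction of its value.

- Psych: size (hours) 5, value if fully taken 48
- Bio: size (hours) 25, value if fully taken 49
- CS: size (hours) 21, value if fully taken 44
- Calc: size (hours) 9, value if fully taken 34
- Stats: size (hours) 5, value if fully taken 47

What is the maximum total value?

Rank by value-to-size ratio: Psych 48/5≈9.6, Stats 47/5≈9.4, Calc 34/9≈3.78, CS 44/21≈2.1, Bio 49/25≈1.96.
Take all of Psych (5 hours, value 48) ; 44 hours left.
Stats: take in full, 5 hours for value 47 ; 39 left.
Calc: take in full, 9 hours for value 34 ; 30 left.
Take all of CS (21 hours, value 44) ; 9 hours left.
Only 9 hours remain; take 9/25 of Bio for value 49×9/25 = 17.64.
Total value = 190.64.

190.64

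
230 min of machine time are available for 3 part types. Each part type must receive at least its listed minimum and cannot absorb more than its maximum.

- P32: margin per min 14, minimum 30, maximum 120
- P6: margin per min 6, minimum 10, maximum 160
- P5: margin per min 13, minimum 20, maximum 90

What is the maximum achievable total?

2970

Meeting every minimum uses 30+10+20 = 60 min, leaving 170.
Order the part types by margin per min: P32 14 > P5 13 > P6 6.
P32: +90 to 120 (cap) ; 80 left.
P5: +70 to 90 (cap) ; 10 left.
P6 has room for 150 more but only 10 remain, so it gets 20.
Total = 14×120 + 6×20 + 13×90 = 2970.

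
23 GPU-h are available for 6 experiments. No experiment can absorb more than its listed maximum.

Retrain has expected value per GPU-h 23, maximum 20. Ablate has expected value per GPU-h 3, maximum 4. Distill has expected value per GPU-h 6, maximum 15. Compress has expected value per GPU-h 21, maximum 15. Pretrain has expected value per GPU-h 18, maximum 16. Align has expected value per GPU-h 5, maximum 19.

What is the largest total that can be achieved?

523

Rank by expected value per GPU-h: Retrain 23 > Compress 21 > Pretrain 18 > Distill 6 > Align 5 > Ablate 3.
Retrain: +20 to 20 (cap) ; 3 left.
Only 3 left; Compress takes them to reach 3.
Total = 23×20 + 21×3 = 523.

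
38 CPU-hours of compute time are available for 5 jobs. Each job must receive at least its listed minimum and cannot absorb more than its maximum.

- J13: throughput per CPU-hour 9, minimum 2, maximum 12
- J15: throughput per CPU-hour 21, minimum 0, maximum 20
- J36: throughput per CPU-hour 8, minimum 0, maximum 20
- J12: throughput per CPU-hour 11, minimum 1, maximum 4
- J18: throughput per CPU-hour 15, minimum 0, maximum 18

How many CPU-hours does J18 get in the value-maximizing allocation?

15

Meeting every minimum uses 2+0+0+1+0 = 3 CPU-hours, leaving 35.
Order the jobs by throughput per CPU-hour: J15 21 > J18 15 > J12 11 > J13 9 > J36 8.
Give J15 20 more to hit its cap of 20 ; 15 left.
Only 15 left; J18 takes them to reach 15.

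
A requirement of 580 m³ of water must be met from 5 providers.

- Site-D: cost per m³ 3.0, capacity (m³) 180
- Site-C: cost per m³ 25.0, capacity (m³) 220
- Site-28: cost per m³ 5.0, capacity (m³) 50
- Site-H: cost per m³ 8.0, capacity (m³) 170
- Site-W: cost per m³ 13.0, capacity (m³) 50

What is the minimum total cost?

Cheapest first:
Site-D (3.0): use full 180 — 400 m³ to go.
Site-28 (5.0): use full 50 — 350 m³ to go.
Site-H at 8.0: take all 170 m³ — 180 still needed.
Take 50 from Site-W at 13.0 — need 130 more.
Take 130 from Site-C at 25.0 to finish.
Cost = 180×3.0 + 50×5.0 + 170×8.0 + 50×13.0 + 130×25.0 = 6050.

6050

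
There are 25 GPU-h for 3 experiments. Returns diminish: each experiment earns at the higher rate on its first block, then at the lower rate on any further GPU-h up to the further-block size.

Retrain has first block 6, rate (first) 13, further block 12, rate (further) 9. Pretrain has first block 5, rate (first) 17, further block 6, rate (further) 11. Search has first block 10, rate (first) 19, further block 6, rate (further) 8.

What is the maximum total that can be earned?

397

Treat each block as its own option and order by rate: Search/first 19 > Pretrain/first 17 > Retrain/first 13 > Pretrain/second 11 > Retrain/second 9 > Search/second 8.
Search/first (19): +10 ; 15 left.
Pretrain first at 17: fill all 5 ; 10 left.
Retrain/first (13): +6 ; 4 left.
Pretrain second at 11: only 4 left, fill 4.
Total = 19×10 + 17×5 + 13×6 + 11×4 = 397.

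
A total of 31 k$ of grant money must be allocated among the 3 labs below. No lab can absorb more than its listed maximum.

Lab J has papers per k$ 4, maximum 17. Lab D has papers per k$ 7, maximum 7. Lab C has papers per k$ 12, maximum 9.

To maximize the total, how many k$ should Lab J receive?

15

Order the labs by papers per k$: Lab C 12 > Lab D 7 > Lab J 4.
Give Lab C 9 to hit its cap of 9 ; 22 left.
Lab D takes 7 to reach its cap of 7 ; 15 left.
Only 15 left; Lab J takes them to reach 15.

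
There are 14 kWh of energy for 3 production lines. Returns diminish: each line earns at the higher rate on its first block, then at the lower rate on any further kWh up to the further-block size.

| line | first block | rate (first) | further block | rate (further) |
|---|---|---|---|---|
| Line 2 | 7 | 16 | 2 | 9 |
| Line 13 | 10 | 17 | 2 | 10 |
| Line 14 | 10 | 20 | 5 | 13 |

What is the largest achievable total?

268

Treat each block as its own option and order by rate: Line 14/first 20 > Line 13/first 17 > Line 2/first 16 > Line 14/second 13 > Line 13/second 10 > Line 2/second 9.
Line 14 first at 20: fill all 10 — 4 left.
Line 13/first: +4 of 10 at 17; pool empty.
Total = 20×10 + 17×4 = 268.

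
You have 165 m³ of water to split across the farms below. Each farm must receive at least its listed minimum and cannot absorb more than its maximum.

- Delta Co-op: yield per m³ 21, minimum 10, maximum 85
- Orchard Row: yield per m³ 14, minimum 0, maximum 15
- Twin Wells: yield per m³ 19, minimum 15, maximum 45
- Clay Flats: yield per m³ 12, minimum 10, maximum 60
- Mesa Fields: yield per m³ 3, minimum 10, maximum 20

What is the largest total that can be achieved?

3000

Meeting every minimum uses 10+0+15+10+10 = 45 m³, leaving 120.
Rank by yield per m³: Delta Co-op 21 > Twin Wells 19 > Orchard Row 14 > Clay Flats 12 > Mesa Fields 3.
Give Delta Co-op 75 more to hit its cap of 85 → 45 left.
Twin Wells: +30 to 45 (cap) → 15 left.
Give Orchard Row 15 more to hit its cap of 15 → 0 left.
Total = 21×85 + 14×15 + 19×45 + 12×10 + 3×10 = 3000.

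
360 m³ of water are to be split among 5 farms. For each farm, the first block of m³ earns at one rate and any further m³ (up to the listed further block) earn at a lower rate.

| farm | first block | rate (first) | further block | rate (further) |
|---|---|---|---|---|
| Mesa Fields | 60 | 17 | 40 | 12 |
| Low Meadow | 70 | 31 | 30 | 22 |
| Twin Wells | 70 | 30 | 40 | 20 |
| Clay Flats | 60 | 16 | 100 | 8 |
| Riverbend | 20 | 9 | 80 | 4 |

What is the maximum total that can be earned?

Order all 10 blocks by rate: Low Meadow/T1 31 > Twin Wells/T1 30 > Low Meadow/T2 22 > Twin Wells/T2 20 > Mesa Fields/T1 17 > Clay Flats/T1 16 > Mesa Fields/T2 12 > Riverbend/T1 9 > Clay Flats/T2 8 > Riverbend/T2 4.
Low Meadow/T1 (31): +70 — 290 left.
Twin Wells/T1 (30): +70 — 220 left.
Fill Low Meadow T2 block (30 at 22) — 190 left.
Twin Wells T2 at 20: fill all 40 — 150 left.
Mesa Fields T1 at 17: fill all 60 — 90 left.
Clay Flats T1 at 16: fill all 60 — 30 left.
Mesa Fields/T2: +30 of 40 at 12; pool empty.
Total = 31×70 + 30×70 + 22×30 + 20×40 + 17×60 + 16×60 + 12×30 = 8070.

8070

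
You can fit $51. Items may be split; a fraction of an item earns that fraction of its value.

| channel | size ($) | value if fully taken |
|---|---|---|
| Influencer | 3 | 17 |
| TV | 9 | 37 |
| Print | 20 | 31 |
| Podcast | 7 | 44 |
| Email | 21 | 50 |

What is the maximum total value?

165.05

Rank by value-to-size ratio: Podcast 44/7≈6.29, Influencer 17/3≈5.67, TV 37/9≈4.11, Email 50/21≈2.38, Print 31/20≈1.55.
Take all of Podcast (7 $, value 44) — 44 $ left.
Take all of Influencer (3 $, value 17) — 41 $ left.
TV: take in full, 9 $ for value 37 — 32 left.
All 21 $ of Email fit (value 50) — 11 remain.
11 $ left: a 11/20 share of Print gives 31×11/20 = 17.05.
Total value = 165.05.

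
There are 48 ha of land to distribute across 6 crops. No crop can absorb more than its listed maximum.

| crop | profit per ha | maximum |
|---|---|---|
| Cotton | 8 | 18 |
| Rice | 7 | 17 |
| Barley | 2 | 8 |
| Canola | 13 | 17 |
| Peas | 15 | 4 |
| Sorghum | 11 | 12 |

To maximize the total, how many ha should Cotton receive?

15

Highest profit per ha first: Peas 15 > Canola 13 > Sorghum 11 > Cotton 8 > Rice 7 > Barley 2.
Peas takes 4 to reach its cap of 4 ; 44 left.
Canola takes 17 to reach its cap of 17 ; 27 left.
Sorghum: +12 to 12 (cap) ; 15 left.
Cotton has room for 18 but only 15 remain, so it gets 15.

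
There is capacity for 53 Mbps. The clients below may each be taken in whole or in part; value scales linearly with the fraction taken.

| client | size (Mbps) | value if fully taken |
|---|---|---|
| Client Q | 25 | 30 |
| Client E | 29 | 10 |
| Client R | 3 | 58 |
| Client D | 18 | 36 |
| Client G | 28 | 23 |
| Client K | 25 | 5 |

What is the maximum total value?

Best value per unit of size first: Client R 58/3≈19.3, Client D 36/18≈2, Client Q 30/25≈1.2, Client G 23/28≈0.821, Client E 10/29≈0.345, Client K 5/25≈0.2.
All 3 Mbps of Client R fit (value 58) → 50 remain.
All 18 Mbps of Client D fit (value 36) → 32 remain.
Client Q: take in full, 25 Mbps for value 30 → 7 left.
Fill the last 7 Mbps with part of Client G: 7/28 of it earns 5.75.
Total value = 129.75.

129.75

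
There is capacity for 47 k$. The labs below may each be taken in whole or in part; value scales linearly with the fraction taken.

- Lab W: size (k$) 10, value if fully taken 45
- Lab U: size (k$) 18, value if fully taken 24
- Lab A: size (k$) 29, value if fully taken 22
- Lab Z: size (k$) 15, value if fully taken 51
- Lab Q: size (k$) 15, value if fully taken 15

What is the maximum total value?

Rank by value-to-size ratio: Lab W 45/10≈4.5, Lab Z 51/15≈3.4, Lab U 24/18≈1.33, Lab Q 15/15≈1, Lab A 22/29≈0.759.
All 10 k$ of Lab W fit (value 45) ; 37 remain.
Lab Z: take in full, 15 k$ for value 51 ; 22 left.
Lab U: take in full, 18 k$ for value 24 ; 4 left.
Only 4 k$ remain; take 4/15 of Lab Q for value 15×4/15 = 4.
Total value = 124.

124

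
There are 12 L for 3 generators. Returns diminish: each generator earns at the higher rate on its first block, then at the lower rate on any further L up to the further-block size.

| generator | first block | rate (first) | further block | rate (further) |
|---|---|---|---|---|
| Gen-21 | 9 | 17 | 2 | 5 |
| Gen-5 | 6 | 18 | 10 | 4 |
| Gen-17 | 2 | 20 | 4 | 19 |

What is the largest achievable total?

Rank every tier by rate: Gen-17/first 20 > Gen-17/second 19 > Gen-5/first 18 > Gen-21/first 17 > Gen-21/second 5 > Gen-5/second 4.
Fill Gen-17 first block (2 at 20) → 10 left.
Gen-17/second (19): +4 → 6 left.
Fill Gen-5 first block (6 at 18) → 0 left.
Total = 20×2 + 19×4 + 18×6 = 224.

224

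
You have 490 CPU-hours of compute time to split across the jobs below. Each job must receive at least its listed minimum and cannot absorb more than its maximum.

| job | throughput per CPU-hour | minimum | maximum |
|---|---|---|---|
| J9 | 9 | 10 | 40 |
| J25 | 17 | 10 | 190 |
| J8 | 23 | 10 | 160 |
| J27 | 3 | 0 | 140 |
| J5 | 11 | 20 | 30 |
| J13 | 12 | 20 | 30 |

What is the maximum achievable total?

Meeting every minimum uses 10+10+10+0+20+20 = 70 CPU-hours, leaving 420.
Order the jobs by throughput per CPU-hour: J8 23 > J25 17 > J13 12 > J5 11 > J9 9 > J27 3.
J8 takes 150 more to reach its cap of 160 → 270 left.
J25: +180 to 190 (cap) → 90 left.
J13: +10 to 30 (cap) → 80 left.
J5 takes 10 more to reach its cap of 30 → 70 left.
J9: +30 to 40 (cap) → 40 left.
J27: +40 (room for 140) → 40. Pool exhausted.
Total = 9×40 + 17×190 + 23×160 + 3×40 + 11×30 + 12×30 = 8080.

8080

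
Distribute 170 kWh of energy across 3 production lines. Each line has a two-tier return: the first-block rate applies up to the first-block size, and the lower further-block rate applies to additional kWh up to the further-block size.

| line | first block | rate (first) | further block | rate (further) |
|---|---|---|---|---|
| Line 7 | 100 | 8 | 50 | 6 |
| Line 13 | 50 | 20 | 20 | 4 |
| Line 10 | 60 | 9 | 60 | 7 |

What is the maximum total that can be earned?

2020

Rank every tier by rate: Line 13/tier1 20 > Line 10/tier1 9 > Line 7/tier1 8 > Line 10/tier2 7 > Line 7/tier2 6 > Line 13/tier2 4.
Line 13 tier1 at 20: fill all 50 → 120 left.
Fill Line 10 tier1 block (60 at 9) → 60 left.
Line 7/tier1: +60 of 100 at 8; pool empty.
Total = 20×50 + 9×60 + 8×60 = 2020.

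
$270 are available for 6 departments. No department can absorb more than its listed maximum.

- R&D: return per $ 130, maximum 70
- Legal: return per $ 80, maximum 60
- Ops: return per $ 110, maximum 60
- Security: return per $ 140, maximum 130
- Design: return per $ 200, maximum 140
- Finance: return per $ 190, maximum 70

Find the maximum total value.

Highest return per $ first: Design 200 > Finance 190 > Security 140 > R&D 130 > Ops 110 > Legal 80.
Design takes 140 to reach its cap of 140 — 130 left.
Finance takes 70 to reach its cap of 70 — 60 left.
Security: +60 (room for 130) → 60. Pool exhausted.
Total = 140×60 + 200×140 + 190×70 = 49700.

49700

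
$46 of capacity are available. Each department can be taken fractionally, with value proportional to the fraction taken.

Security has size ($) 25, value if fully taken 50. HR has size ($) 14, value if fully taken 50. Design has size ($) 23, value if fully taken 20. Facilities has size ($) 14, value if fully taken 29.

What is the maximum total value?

Rank by value-to-size ratio: HR 50/14≈3.57, Facilities 29/14≈2.07, Security 50/25≈2, Design 20/23≈0.87.
Take all of HR (14 $, value 50) ; 32 $ left.
All 14 $ of Facilities fit (value 29) ; 18 remain.
18 $ left: a 18/25 share of Security gives 50×18/25 = 36.
Total value = 115.

115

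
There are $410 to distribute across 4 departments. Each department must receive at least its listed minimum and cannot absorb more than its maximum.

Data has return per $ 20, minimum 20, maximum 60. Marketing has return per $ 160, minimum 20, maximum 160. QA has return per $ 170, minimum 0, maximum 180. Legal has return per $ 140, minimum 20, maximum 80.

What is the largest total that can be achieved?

63600

Meeting every minimum uses 20+20+0+20 = 60 $, leaving 350.
Highest return per $ first: QA 170 > Marketing 160 > Legal 140 > Data 20.
QA: +180 to 180 (cap) → 170 left.
Marketing takes 140 more to reach its cap of 160 → 30 left.
Only 30 left; Legal takes them to reach 50.
Total = 20×20 + 160×160 + 170×180 + 140×50 = 63600.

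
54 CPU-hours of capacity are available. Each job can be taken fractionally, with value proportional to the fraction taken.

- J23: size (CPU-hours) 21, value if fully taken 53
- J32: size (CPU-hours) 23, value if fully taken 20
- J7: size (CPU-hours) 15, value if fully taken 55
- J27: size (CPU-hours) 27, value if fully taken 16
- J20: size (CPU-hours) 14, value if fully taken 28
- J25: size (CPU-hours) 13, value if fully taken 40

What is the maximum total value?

158

Best value per unit of size first: J7 55/15≈3.67, J25 40/13≈3.08, J23 53/21≈2.52, J20 28/14≈2, J32 20/23≈0.87, J27 16/27≈0.593.
Take all of J7 (15 CPU-hours, value 55) ; 39 CPU-hours left.
J25: take in full, 13 CPU-hours for value 40 ; 26 left.
All 21 CPU-hours of J23 fit (value 53) ; 5 remain.
Only 5 CPU-hours remain; take 5/14 of J20 for value 28×5/14 = 10.
Total value = 158.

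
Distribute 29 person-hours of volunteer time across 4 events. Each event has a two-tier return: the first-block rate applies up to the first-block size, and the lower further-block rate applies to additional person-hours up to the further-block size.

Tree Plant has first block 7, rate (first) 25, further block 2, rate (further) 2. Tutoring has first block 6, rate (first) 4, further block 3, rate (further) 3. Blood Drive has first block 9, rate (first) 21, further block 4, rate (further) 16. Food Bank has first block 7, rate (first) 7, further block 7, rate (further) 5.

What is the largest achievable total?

Treat each block as its own option and order by rate: Tree Plant/T1 25 > Blood Drive/T1 21 > Blood Drive/T2 16 > Food Bank/T1 7 > Food Bank/T2 5 > Tutoring/T1 4 > Tutoring/T2 3 > Tree Plant/T2 2.
Tree Plant T1 at 25: fill all 7 — 22 left.
Blood Drive/T1 (21): +9 — 13 left.
Blood Drive/T2 (16): +4 — 9 left.
Fill Food Bank T1 block (7 at 7) — 2 left.
Food Bank T2 at 5: only 2 left, fill 2.
Total = 25×7 + 21×9 + 16×4 + 7×7 + 5×2 = 487.

487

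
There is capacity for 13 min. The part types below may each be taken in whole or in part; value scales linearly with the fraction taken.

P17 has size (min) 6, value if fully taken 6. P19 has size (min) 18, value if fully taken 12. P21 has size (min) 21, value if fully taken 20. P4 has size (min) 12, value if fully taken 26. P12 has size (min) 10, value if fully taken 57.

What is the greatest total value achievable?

Rank by value-to-size ratio: P12 57/10≈5.7, P4 26/12≈2.17, P17 6/6≈1, P21 20/21≈0.952, P19 12/18≈0.667.
P12: take in full, 10 min for value 57 — 3 left.
3 min left: a 3/12 share of P4 gives 26×3/12 = 6.5.
Total value = 63.5.

63.5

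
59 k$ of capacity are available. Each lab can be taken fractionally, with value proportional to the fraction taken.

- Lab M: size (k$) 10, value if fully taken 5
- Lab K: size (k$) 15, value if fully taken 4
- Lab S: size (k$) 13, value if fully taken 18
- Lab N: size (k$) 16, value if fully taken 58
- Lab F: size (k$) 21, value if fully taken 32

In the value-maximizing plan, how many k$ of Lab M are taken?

Best value per unit of size first: Lab N 58/16≈3.62, Lab F 32/21≈1.52, Lab S 18/13≈1.38, Lab M 5/10≈0.5, Lab K 4/15≈0.267.
Lab N: take in full, 16 k$ for value 58 → 43 left.
All 21 k$ of Lab F fit (value 32) → 22 remain.
Lab S: take in full, 13 k$ for value 18 → 9 left.
Fill the last 9 k$ with part of Lab M: 9/10 of it earns 4.5.

9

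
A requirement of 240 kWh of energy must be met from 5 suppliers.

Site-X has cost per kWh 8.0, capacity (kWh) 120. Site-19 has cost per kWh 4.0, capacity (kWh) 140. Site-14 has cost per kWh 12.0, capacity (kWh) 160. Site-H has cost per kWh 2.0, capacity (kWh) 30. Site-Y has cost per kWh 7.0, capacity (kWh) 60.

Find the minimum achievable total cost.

Fill from the cheapest supplier first.
Take 30 from Site-H at 2.0 — need 210 more.
Site-19 (4.0): use full 140 — 70 kWh to go.
Site-Y at 7.0: take all 60 kWh — 10 still needed.
Take 10 from Site-X at 8.0 to finish.
Site-14: unused.
Cost = 30×2.0 + 140×4.0 + 60×7.0 + 10×8.0 = 1120.

1120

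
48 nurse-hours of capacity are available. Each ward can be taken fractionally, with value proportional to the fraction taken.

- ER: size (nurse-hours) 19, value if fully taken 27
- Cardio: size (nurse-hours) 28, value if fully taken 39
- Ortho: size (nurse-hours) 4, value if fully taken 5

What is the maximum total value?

Rank by value-to-size ratio: ER 27/19≈1.42, Cardio 39/28≈1.39, Ortho 5/4≈1.25.
ER: take in full, 19 nurse-hours for value 27 → 29 left.
Take all of Cardio (28 nurse-hours, value 39) → 1 nurse-hours left.
Only 1 nurse-hours remain; take 1/4 of Ortho for value 5×1/4 = 1.25.
Total value = 67.25.

67.25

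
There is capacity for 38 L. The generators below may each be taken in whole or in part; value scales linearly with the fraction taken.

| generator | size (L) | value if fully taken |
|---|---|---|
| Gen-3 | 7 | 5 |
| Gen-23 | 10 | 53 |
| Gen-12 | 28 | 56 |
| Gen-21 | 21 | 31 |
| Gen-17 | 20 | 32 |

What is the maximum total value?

Sort by value density: Gen-23 53/10≈5.3, Gen-12 56/28≈2, Gen-17 32/20≈1.6, Gen-21 31/21≈1.48, Gen-3 5/7≈0.714.
All 10 L of Gen-23 fit (value 53) — 28 remain.
All 28 L of Gen-12 fit (value 56) — 0 remain.
Total value = 109.

109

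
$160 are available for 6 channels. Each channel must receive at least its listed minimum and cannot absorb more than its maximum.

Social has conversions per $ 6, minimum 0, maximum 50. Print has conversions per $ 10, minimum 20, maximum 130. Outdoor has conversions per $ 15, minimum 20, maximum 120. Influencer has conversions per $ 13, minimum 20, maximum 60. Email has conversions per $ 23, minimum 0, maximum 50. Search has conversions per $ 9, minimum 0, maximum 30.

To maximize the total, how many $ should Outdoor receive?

Meeting every minimum uses 0+20+20+20+0+0 = 60 $, leaving 100.
Rank by conversions per $: Email 23 > Outdoor 15 > Influencer 13 > Print 10 > Search 9 > Social 6.
Email takes 50 more to reach its cap of 50 ; 50 left.
Outdoor: +50 (room for 100) → 70. Pool exhausted.

70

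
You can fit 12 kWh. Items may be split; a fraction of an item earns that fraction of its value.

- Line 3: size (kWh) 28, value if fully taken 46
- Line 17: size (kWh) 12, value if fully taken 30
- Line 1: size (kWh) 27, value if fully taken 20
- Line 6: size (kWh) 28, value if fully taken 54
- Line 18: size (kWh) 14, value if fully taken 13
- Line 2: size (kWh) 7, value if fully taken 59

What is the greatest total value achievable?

Sort by value density: Line 2 59/7≈8.43, Line 17 30/12≈2.5, Line 6 54/28≈1.93, Line 3 46/28≈1.64, Line 18 13/14≈0.929, Line 1 20/27≈0.741.
Take all of Line 2 (7 kWh, value 59) → 5 kWh left.
5 kWh left: a 5/12 share of Line 17 gives 30×5/12 = 12.5.
Total value = 71.5.

71.5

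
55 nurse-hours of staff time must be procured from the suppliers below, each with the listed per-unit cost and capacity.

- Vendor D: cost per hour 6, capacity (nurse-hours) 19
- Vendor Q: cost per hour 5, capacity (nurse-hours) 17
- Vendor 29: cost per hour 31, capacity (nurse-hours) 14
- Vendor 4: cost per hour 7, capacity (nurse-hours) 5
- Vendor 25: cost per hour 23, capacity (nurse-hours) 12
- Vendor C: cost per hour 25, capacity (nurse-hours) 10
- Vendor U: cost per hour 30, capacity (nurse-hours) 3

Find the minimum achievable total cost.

560

Cheapest first:
Vendor Q (5): use full 17 — 38 nurse-hours to go.
Take 19 from Vendor D at 6 — need 19 more.
Take 5 from Vendor 4 at 7 — need 14 more.
Vendor 25 at 23: take all 12 nurse-hours — 2 still needed.
Vendor C (25): take the remaining 2 — done.
Vendor U, Vendor 29: unused.
Cost = 17×5 + 19×6 + 5×7 + 12×23 + 2×25 = 560.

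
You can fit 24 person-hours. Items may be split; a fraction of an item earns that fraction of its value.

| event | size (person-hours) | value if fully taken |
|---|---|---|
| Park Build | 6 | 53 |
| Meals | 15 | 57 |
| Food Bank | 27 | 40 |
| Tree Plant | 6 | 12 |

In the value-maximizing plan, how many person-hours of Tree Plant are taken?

Sort by value density: Park Build 53/6≈8.83, Meals 57/15≈3.8, Tree Plant 12/6≈2, Food Bank 40/27≈1.48.
Take all of Park Build (6 person-hours, value 53) ; 18 person-hours left.
All 15 person-hours of Meals fit (value 57) ; 3 remain.
Only 3 person-hours remain; take 3/6 of Tree Plant for value 12×3/6 = 6.

3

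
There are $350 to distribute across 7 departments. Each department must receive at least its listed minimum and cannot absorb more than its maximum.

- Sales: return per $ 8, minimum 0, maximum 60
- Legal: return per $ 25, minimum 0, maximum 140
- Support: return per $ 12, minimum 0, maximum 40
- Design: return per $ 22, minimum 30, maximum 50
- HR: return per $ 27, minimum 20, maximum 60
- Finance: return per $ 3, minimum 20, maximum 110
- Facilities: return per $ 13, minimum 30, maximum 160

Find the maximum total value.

Meeting every minimum uses 0+0+0+30+20+20+30 = 100 $, leaving 250.
Order the departments by return per $: HR 27 > Legal 25 > Design 22 > Facilities 13 > Support 12 > Sales 8 > Finance 3.
Give HR 40 more to hit its cap of 60 → 210 left.
Legal: +140 to 140 (cap) → 70 left.
Design takes 20 more to reach its cap of 50 → 50 left.
Facilities: +50 (room for 130) → 80. Pool exhausted.
Total = 25×140 + 22×50 + 27×60 + 3×20 + 13×80 = 7320.

7320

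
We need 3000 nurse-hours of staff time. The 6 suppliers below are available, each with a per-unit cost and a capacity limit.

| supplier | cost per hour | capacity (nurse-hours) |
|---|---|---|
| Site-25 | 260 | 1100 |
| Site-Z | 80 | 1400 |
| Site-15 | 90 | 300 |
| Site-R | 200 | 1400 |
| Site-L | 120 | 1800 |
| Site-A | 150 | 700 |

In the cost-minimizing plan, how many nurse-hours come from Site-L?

1300

Cheapest first:
Take 1400 from Site-Z at 80 → need 1600 more.
Site-15 (90): use full 300 → 1300 nurse-hours to go.
Site-L (120): take the remaining 1300 → done.
Site-A, Site-R, Site-25: unused.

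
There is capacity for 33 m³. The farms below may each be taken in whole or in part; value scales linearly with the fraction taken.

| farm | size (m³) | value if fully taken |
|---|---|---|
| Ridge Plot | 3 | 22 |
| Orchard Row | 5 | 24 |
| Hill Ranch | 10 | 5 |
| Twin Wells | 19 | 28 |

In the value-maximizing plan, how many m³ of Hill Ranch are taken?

Best value per unit of size first: Ridge Plot 22/3≈7.33, Orchard Row 24/5≈4.8, Twin Wells 28/19≈1.47, Hill Ranch 5/10≈0.5.
Take all of Ridge Plot (3 m³, value 22) — 30 m³ left.
Take all of Orchard Row (5 m³, value 24) — 25 m³ left.
Take all of Twin Wells (19 m³, value 28) — 6 m³ left.
Only 6 m³ remain; take 6/10 of Hill Ranch for value 5×6/10 = 3.

6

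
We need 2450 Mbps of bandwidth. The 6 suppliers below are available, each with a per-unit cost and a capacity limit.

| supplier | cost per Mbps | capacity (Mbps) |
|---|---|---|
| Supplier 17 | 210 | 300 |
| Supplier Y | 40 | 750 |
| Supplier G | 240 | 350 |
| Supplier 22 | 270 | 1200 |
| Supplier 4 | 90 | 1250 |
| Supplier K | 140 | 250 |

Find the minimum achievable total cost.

219500

Fill from the cheapest supplier first.
Take 750 from Supplier Y at 40 → need 1700 more.
Take 1250 from Supplier 4 at 90 → need 450 more.
Supplier K at 140: take all 250 Mbps → 200 still needed.
Supplier 17 (210): take the remaining 200 → done.
Supplier G, Supplier 22: unused.
Cost = 750×40 + 1250×90 + 250×140 + 200×210 = 219500.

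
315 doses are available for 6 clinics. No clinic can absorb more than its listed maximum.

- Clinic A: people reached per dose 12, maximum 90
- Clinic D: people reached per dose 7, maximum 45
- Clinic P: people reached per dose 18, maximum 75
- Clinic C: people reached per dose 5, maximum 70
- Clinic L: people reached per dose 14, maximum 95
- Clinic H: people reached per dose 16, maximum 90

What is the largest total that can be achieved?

Order the clinics by people reached per dose: Clinic P 18 > Clinic H 16 > Clinic L 14 > Clinic A 12 > Clinic D 7 > Clinic C 5.
Clinic P takes 75 to reach its cap of 75 ; 240 left.
Give Clinic H 90 to hit its cap of 90 ; 150 left.
Clinic L takes 95 to reach its cap of 95 ; 55 left.
Clinic A has room for 90 but only 55 remain, so it gets 55.
Total = 12×55 + 18×75 + 14×95 + 16×90 = 4780.

4780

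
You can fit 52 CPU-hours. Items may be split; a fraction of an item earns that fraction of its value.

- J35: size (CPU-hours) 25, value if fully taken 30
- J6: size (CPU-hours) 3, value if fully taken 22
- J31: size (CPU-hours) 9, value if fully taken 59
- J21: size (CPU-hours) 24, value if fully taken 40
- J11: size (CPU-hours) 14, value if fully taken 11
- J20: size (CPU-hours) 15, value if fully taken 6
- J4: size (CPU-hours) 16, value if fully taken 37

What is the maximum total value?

158

Best value per unit of size first: J6 22/3≈7.33, J31 59/9≈6.56, J4 37/16≈2.31, J21 40/24≈1.67, J35 30/25≈1.2, J11 11/14≈0.786, J20 6/15≈0.4.
All 3 CPU-hours of J6 fit (value 22) ; 49 remain.
Take all of J31 (9 CPU-hours, value 59) ; 40 CPU-hours left.
J4: take in full, 16 CPU-hours for value 37 ; 24 left.
All 24 CPU-hours of J21 fit (value 40) ; 0 remain.
Total value = 158.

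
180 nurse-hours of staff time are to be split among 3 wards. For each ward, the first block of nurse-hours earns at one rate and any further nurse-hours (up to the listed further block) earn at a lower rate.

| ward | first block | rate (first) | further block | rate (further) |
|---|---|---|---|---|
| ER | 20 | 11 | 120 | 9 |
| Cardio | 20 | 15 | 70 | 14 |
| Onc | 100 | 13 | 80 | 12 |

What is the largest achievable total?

Rank every tier by rate: Cardio/first 15 > Cardio/second 14 > Onc/first 13 > Onc/second 12 > ER/first 11 > ER/second 9.
Cardio/first (15): +20 ; 160 left.
Cardio second at 14: fill all 70 ; 90 left.
Onc first at 13: only 90 left, fill 90.
Total = 15×20 + 14×70 + 13×90 = 2450.

2450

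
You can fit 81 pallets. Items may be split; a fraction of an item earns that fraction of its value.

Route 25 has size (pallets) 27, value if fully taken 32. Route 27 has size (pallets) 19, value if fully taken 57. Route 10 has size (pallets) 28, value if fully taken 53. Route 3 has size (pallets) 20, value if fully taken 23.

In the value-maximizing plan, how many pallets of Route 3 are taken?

Rank by value-to-size ratio: Route 27 57/19≈3, Route 10 53/28≈1.89, Route 25 32/27≈1.19, Route 3 23/20≈1.15.
Take all of Route 27 (19 pallets, value 57) ; 62 pallets left.
Take all of Route 10 (28 pallets, value 53) ; 34 pallets left.
All 27 pallets of Route 25 fit (value 32) ; 7 remain.
Fill the last 7 pallets with part of Route 3: 7/20 of it earns 8.05.

7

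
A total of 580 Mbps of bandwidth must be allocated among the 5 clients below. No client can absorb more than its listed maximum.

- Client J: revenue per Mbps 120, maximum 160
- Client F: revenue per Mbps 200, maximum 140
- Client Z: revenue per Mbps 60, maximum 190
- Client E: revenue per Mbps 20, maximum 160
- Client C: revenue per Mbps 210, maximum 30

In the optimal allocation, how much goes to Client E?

60

Order the clients by revenue per Mbps: Client C 210 > Client F 200 > Client J 120 > Client Z 60 > Client E 20.
Client C takes 30 to reach its cap of 30 ; 550 left.
Client F takes 140 to reach its cap of 140 ; 410 left.
Client J: +160 to 160 (cap) ; 250 left.
Give Client Z 190 to hit its cap of 190 ; 60 left.
Client E: +60 (room for 160) → 60. Pool exhausted.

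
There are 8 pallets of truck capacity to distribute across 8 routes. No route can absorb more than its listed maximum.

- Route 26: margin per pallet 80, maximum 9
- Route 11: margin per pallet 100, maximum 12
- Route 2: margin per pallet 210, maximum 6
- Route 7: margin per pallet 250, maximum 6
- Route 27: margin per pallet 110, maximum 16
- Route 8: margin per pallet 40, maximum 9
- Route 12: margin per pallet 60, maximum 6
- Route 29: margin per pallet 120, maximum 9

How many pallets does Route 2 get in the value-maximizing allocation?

2

Rank by margin per pallet: Route 7 250 > Route 2 210 > Route 29 120 > Route 27 110 > Route 11 100 > Route 26 80 > Route 12 60 > Route 8 40.
Give Route 7 6 to hit its cap of 6 → 2 left.
Route 2: +2 (room for 6) → 2. Pool exhausted.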